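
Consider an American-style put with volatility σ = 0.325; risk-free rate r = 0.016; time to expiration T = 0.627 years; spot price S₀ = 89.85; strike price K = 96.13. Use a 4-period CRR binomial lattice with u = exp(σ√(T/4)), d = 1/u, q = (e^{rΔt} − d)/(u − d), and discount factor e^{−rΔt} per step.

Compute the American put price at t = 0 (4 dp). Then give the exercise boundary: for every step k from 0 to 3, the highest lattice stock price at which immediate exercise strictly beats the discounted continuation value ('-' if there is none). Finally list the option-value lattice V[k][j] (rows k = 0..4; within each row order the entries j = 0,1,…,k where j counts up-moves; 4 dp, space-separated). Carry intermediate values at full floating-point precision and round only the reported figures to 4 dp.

price = 12.8333
boundary = - - 69.4631 79.0016
tree:
12.8333
18.8905 6.2756
26.6669 10.4843 1.7052
35.0538 17.1284 3.2724 0.0000
42.4280 26.6669 6.2800 0.0000 0.0000

params: Δt=0.15675 u=1.13732 d=0.87926 q=0.47761 e^(-rΔt)=0.99750
t_4 payoffs: 42.4280 26.6669 6.2800 0.0000 0.0000
t_3: node(3,0) S=61.0762 payoff=35.0538 vs cont=34.8130 → 35.0538 [stop]  node(3,1) S=79.0016 payoff=17.1284 vs cont=16.8876 → 17.1284 [stop]  node(3,2) S=102.1880 payoff=0.0000 vs cont=3.2724 → 3.2724 [wait]  node(3,3) S=132.1794 payoff=0.0000 vs cont=0.0000 → 0.0000 [wait]  ⇒ S*(3)=79.0016
t_2: node(2,0) S=69.4631 payoff=26.6669 vs cont=26.4261 → 26.6669 [stop]  node(2,1) S=89.8500 payoff=6.2800 vs cont=10.4843 → 10.4843 [wait]  node(2,2) S=116.2203 payoff=0.0000 vs cont=1.7052 → 1.7052 [wait]  ⇒ S*(2)=69.4631
t_1: node(1,0) S=79.0016 payoff=17.1284 vs cont=18.8905 → 18.8905 [wait]  node(1,1) S=102.1880 payoff=0.0000 vs cont=6.2756 → 6.2756 [wait]  ⇒ S*(1)=-
t_0: node(0,0) S=89.8500 payoff=6.2800 vs cont=12.8333 → 12.8333 [wait]  ⇒ S*(0)=-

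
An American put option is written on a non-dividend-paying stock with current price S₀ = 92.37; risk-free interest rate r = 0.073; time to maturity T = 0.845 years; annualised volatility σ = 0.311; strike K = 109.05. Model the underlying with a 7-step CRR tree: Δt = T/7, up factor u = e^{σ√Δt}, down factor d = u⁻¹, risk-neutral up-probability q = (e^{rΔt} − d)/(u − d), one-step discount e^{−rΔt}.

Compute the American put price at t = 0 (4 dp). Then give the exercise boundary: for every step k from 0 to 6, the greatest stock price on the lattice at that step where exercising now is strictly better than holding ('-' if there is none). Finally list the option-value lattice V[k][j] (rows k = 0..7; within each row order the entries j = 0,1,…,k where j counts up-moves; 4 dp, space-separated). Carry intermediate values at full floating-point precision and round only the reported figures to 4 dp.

price = 18.8542
boundary = - 82.9094 74.4178 82.9094 74.4178 82.9094 92.3700
tree:
18.8542
26.1406 12.2864
34.6322 18.2622 6.8453
42.2541 26.1406 11.1242 2.9157
49.0954 34.6322 17.4573 5.3249 0.6869
55.2360 42.2541 26.1406 9.5442 1.4255 0.0000
60.7477 49.0954 34.6322 16.6800 2.9585 0.0000 0.0000
65.6948 55.2360 42.2541 26.1406 6.1399 0.0000 0.0000 0.0000

Δt=0.12071  u=1.11411  d=0.89758  q=0.51389  discount=0.99123
step 7 (expiry): payoffs max(K−S,0) = 65.6948 55.2360 42.2541 26.1406 6.1399 0.0000 0.0000 0.0000
step 6: (k=6,j=0): S=48.3023, (K−S)⁺=60.7477, hold=59.7909 ⇒ V=60.7477 exercise | (k=6,j=1): S=59.9546, (K−S)⁺=49.0954, hold=48.1387 ⇒ V=49.0954 exercise | (k=6,j=2): S=74.4178, (K−S)⁺=34.6322, hold=33.6755 ⇒ V=34.6322 exercise | (k=6,j=3): S=92.3700, (K−S)⁺=16.6800, hold=15.7233 ⇒ V=16.6800 exercise | (k=6,j=4): S=114.6529, (K−S)⁺=0.0000, hold=2.9585 ⇒ V=2.9585 continue | (k=6,j=5): S=142.3113, (K−S)⁺=0.0000, hold=0.0000 ⇒ V=0.0000 continue | (k=6,j=6): S=176.6419, (K−S)⁺=0.0000, hold=0.0000 ⇒ V=0.0000 continue  boundary S*=92.3700
step 5: (k=5,j=0): S=53.8140, (K−S)⁺=55.2360, hold=54.2793 ⇒ V=55.2360 exercise | (k=5,j=1): S=66.7959, (K−S)⁺=42.2541, hold=41.2974 ⇒ V=42.2541 exercise | (k=5,j=2): S=82.9094, (K−S)⁺=26.1406, hold=25.1839 ⇒ V=26.1406 exercise | (k=5,j=3): S=102.9101, (K−S)⁺=6.1399, hold=9.5442 ⇒ V=9.5442 continue | (k=5,j=4): S=127.7357, (K−S)⁺=0.0000, hold=1.4255 ⇒ V=1.4255 continue | (k=5,j=5): S=158.5501, (K−S)⁺=0.0000, hold=0.0000 ⇒ V=0.0000 continue  boundary S*=82.9094
step 4: (k=4,j=0): S=59.9546, (K−S)⁺=49.0954, hold=48.1387 ⇒ V=49.0954 exercise | (k=4,j=1): S=74.4178, (K−S)⁺=34.6322, hold=33.6755 ⇒ V=34.6322 exercise | (k=4,j=2): S=92.3700, (K−S)⁺=16.6800, hold=17.4573 ⇒ V=17.4573 continue | (k=4,j=3): S=114.6529, (K−S)⁺=0.0000, hold=5.3249 ⇒ V=5.3249 continue | (k=4,j=4): S=142.3113, (K−S)⁺=0.0000, hold=0.6869 ⇒ V=0.6869 continue  boundary S*=74.4178
step 3: (k=3,j=0): S=66.7959, (K−S)⁺=42.2541, hold=41.2974 ⇒ V=42.2541 exercise | (k=3,j=1): S=82.9094, (K−S)⁺=26.1406, hold=25.5798 ⇒ V=26.1406 exercise | (k=3,j=2): S=102.9101, (K−S)⁺=6.1399, hold=11.1242 ⇒ V=11.1242 continue | (k=3,j=3): S=127.7357, (K−S)⁺=0.0000, hold=2.9157 ⇒ V=2.9157 continue  boundary S*=82.9094
step 2: (k=2,j=0): S=74.4178, (K−S)⁺=34.6322, hold=33.6755 ⇒ V=34.6322 exercise | (k=2,j=1): S=92.3700, (K−S)⁺=16.6800, hold=18.2622 ⇒ V=18.2622 continue | (k=2,j=2): S=114.6529, (K−S)⁺=0.0000, hold=6.8453 ⇒ V=6.8453 continue  boundary S*=74.4178
step 1: (k=1,j=0): S=82.9094, (K−S)⁺=26.1406, hold=25.9898 ⇒ V=26.1406 exercise | (k=1,j=1): S=102.9101, (K−S)⁺=6.1399, hold=12.2864 ⇒ V=12.2864 continue  boundary S*=82.9094
step 0: (k=0,j=0): S=92.3700, (K−S)⁺=16.6800, hold=18.8542 ⇒ V=18.8542 continue  boundary S*=-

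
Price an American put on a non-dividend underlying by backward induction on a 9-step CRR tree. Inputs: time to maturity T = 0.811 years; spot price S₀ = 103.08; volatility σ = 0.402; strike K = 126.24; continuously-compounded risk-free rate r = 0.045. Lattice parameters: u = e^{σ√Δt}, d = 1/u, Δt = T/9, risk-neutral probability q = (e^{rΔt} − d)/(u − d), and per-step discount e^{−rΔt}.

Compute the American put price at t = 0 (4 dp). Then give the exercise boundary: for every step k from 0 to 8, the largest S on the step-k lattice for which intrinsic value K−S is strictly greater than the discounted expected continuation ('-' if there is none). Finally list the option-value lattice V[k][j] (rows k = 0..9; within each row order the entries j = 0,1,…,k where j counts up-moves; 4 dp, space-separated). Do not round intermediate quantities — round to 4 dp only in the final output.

params: Δt=0.09011 u=1.12826 d=0.88632 q=0.48666 e^(-rΔt)=0.99595
t_9 payoffs: 91.4463 81.9489 69.8589 54.4689 34.8779 9.9392 0.0000 0.0000 0.0000 0.0000
t_8: node(8,0) S=39.2562 payoff=86.9838 vs cont=86.4729 → 86.9838 [stop]  node(8,1) S=49.9718 payoff=76.2682 vs cont=75.7573 → 76.2682 [stop]  node(8,2) S=63.6124 payoff=62.6276 vs cont=62.1168 → 62.6276 [stop]  node(8,3) S=80.9763 payoff=45.2637 vs cont=44.7528 → 45.2637 [stop]  node(8,4) S=103.0800 payoff=23.1600 vs cont=22.6491 → 23.1600 [stop]  node(8,5) S=131.2172 payoff=0.0000 vs cont=5.0815 → 5.0815 [wait]  node(8,6) S=167.0349 payoff=0.0000 vs cont=0.0000 → 0.0000 [wait]  node(8,7) S=212.6296 payoff=0.0000 vs cont=0.0000 → 0.0000 [wait]  node(8,8) S=270.6701 payoff=0.0000 vs cont=0.0000 → 0.0000 [wait]  ⇒ S*(8)=103.0800
t_7: node(7,0) S=44.2911 payoff=81.9489 vs cont=81.4380 → 81.9489 [stop]  node(7,1) S=56.3811 payoff=69.8589 vs cont=69.3481 → 69.8589 [stop]  node(7,2) S=71.7711 payoff=54.4689 vs cont=53.9580 → 54.4689 [stop]  node(7,3) S=91.3621 payoff=34.8779 vs cont=34.3670 → 34.8779 [stop]  node(7,4) S=116.3008 payoff=9.9392 vs cont=14.3038 → 14.3038 [wait]  node(7,5) S=148.0468 payoff=0.0000 vs cont=2.5980 → 2.5980 [wait]  node(7,6) S=188.4584 payoff=0.0000 vs cont=0.0000 → 0.0000 [wait]  node(7,7) S=239.9010 payoff=0.0000 vs cont=0.0000 → 0.0000 [wait]  ⇒ S*(7)=91.3621
t_6: node(6,0) S=49.9718 payoff=76.2682 vs cont=75.7573 → 76.2682 [stop]  node(6,1) S=63.6124 payoff=62.6276 vs cont=62.1168 → 62.6276 [stop]  node(6,2) S=80.9763 payoff=45.2637 vs cont=44.7528 → 45.2637 [stop]  node(6,3) S=103.0800 payoff=23.1600 vs cont=24.7646 → 24.7646 [wait]  node(6,4) S=131.2172 payoff=0.0000 vs cont=8.5722 → 8.5722 [wait]  node(6,5) S=167.0349 payoff=0.0000 vs cont=1.3282 → 1.3282 [wait]  node(6,6) S=212.6296 payoff=0.0000 vs cont=0.0000 → 0.0000 [wait]  ⇒ S*(6)=80.9763
t_5: node(5,0) S=56.3811 payoff=69.8589 vs cont=69.3481 → 69.8589 [stop]  node(5,1) S=71.7711 payoff=54.4689 vs cont=53.9580 → 54.4689 [stop]  node(5,2) S=91.3621 payoff=34.8779 vs cont=35.1448 → 35.1448 [wait]  node(5,3) S=116.3008 payoff=9.9392 vs cont=16.8160 → 16.8160 [wait]  node(5,4) S=148.0468 payoff=0.0000 vs cont=5.0264 → 5.0264 [wait]  node(5,5) S=188.4584 payoff=0.0000 vs cont=0.6791 → 0.6791 [wait]  ⇒ S*(5)=71.7711
t_4: node(4,0) S=63.6124 payoff=62.6276 vs cont=62.1168 → 62.6276 [stop]  node(4,1) S=80.9763 payoff=45.2637 vs cont=44.8822 → 45.2637 [stop]  node(4,2) S=103.0800 payoff=23.1600 vs cont=26.1187 → 26.1187 [wait]  node(4,3) S=131.2172 payoff=0.0000 vs cont=11.0336 → 11.0336 [wait]  node(4,4) S=167.0349 payoff=0.0000 vs cont=2.8989 → 2.8989 [wait]  ⇒ S*(4)=80.9763
t_3: node(3,0) S=71.7711 payoff=54.4689 vs cont=53.9580 → 54.4689 [stop]  node(3,1) S=91.3621 payoff=34.8779 vs cont=35.8011 → 35.8011 [wait]  node(3,2) S=116.3008 payoff=9.9392 vs cont=18.7014 → 18.7014 [wait]  node(3,3) S=148.0468 payoff=0.0000 vs cont=7.0461 → 7.0461 [wait]  ⇒ S*(3)=71.7711
t_2: node(2,0) S=80.9763 payoff=45.2637 vs cont=45.2003 → 45.2637 [stop]  node(2,1) S=103.0800 payoff=23.1600 vs cont=27.3681 → 27.3681 [wait]  node(2,2) S=131.2172 payoff=0.0000 vs cont=12.9765 → 12.9765 [wait]  ⇒ S*(2)=80.9763
t_1: node(1,0) S=91.3621 payoff=34.8779 vs cont=36.4066 → 36.4066 [wait]  node(1,1) S=116.3008 payoff=9.9392 vs cont=20.2818 → 20.2818 [wait]  ⇒ S*(1)=-
t_0: node(0,0) S=103.0800 payoff=23.1600 vs cont=28.4437 → 28.4437 [wait]  ⇒ S*(0)=-

price = 28.4437
boundary = - - 80.9763 71.7711 80.9763 71.7711 80.9763 91.3621 103.0800
tree:
28.4437
36.4066 20.2818
45.2637 27.3681 12.9765
54.4689 35.8011 18.7014 7.0461
62.6276 45.2637 26.1187 11.0336 2.8989
69.8589 54.4689 35.1448 16.8160 5.0264 0.6791
76.2682 62.6276 45.2637 24.7646 8.5722 1.3282 0.0000
81.9489 69.8589 54.4689 34.8779 14.3038 2.5980 0.0000 0.0000
86.9838 76.2682 62.6276 45.2637 23.1600 5.0815 0.0000 0.0000 0.0000
91.4463 81.9489 69.8589 54.4689 34.8779 9.9392 0.0000 0.0000 0.0000 0.0000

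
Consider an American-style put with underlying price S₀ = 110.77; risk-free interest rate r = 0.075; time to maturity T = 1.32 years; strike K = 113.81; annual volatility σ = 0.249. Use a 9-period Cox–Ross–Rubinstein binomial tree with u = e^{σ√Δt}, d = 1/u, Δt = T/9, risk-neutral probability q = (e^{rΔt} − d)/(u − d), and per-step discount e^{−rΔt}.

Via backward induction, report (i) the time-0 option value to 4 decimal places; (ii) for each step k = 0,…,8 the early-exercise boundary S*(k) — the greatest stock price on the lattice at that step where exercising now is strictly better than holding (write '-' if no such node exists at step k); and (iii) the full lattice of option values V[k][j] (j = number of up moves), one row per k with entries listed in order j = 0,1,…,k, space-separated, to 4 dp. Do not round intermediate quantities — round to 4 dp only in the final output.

price = 10.2803
boundary = - - 91.5364 83.2108 91.5364 83.2108 91.5364 83.2108 91.5364
tree:
10.2803
15.3639 6.0585
22.2736 9.6544 3.0470
30.5992 14.9249 5.2566 1.1827
38.1676 22.2736 8.8232 2.2540 0.2725
45.0476 30.5992 14.3169 4.2134 0.5914 0.0000
51.3018 38.1676 22.2736 7.6722 1.2834 0.0000 0.0000
56.9872 45.0476 30.5992 13.4566 2.7850 0.0000 0.0000 0.0000
62.1555 51.3018 38.1676 22.2736 6.0436 0.0000 0.0000 0.0000 0.0000
66.8537 56.9872 45.0476 30.5992 13.1150 0.0000 0.0000 0.0000 0.0000 0.0000

Δt=0.14667, u=1.10005, d=0.90905, q=0.53409, disc=e^(-rΔt)=0.98906
k=9 terminal: V=max(K-S,0) → 66.8537 56.9872 45.0476 30.5992 13.1150 0.0000 0.0000 0.0000 0.0000 0.0000
k=8: j=0 S=51.6545 intr=62.1555 cont=60.9104 V=62.1555[EX]; j=1 S=62.5082 intr=51.3018 cont=50.0568 V=51.3018[EX]; j=2 S=75.6424 intr=38.1676 cont=36.9225 V=38.1676[EX]; j=3 S=91.5364 intr=22.2736 cont=21.0286 V=22.2736[EX]; j=4 S=110.7700 intr=3.0400 cont=6.0436 V=6.0436[hold]; j=5 S=134.0450 intr=0.0000 cont=0.0000 V=0.0000[hold]; j=6 S=162.2105 intr=0.0000 cont=0.0000 V=0.0000[hold]; j=7 S=196.2942 intr=0.0000 cont=0.0000 V=0.0000[hold]; j=8 S=237.5395 intr=0.0000 cont=0.0000 V=0.0000[hold]  S*(8)=91.5364
k=7: j=0 S=56.8228 intr=56.9872 cont=55.7421 V=56.9872[EX]; j=1 S=68.7624 intr=45.0476 cont=43.8025 V=45.0476[EX]; j=2 S=83.2108 intr=30.5992 cont=29.3542 V=30.5992[EX]; j=3 S=100.6950 intr=13.1150 cont=13.4566 V=13.4566[hold]; j=4 S=121.8530 intr=0.0000 cont=2.7850 V=2.7850[hold]; j=5 S=147.4568 intr=0.0000 cont=0.0000 V=0.0000[hold]; j=6 S=178.4404 intr=0.0000 cont=0.0000 V=0.0000[hold]; j=7 S=215.9343 intr=0.0000 cont=0.0000 V=0.0000[hold]  S*(7)=83.2108
k=6: j=0 S=62.5082 intr=51.3018 cont=50.0568 V=51.3018[EX]; j=1 S=75.6424 intr=38.1676 cont=36.9225 V=38.1676[EX]; j=2 S=91.5364 intr=22.2736 cont=21.2090 V=22.2736[EX]; j=3 S=110.7700 intr=3.0400 cont=7.6722 V=7.6722[hold]; j=4 S=134.0450 intr=0.0000 cont=1.2834 V=1.2834[hold]; j=5 S=162.2105 intr=0.0000 cont=0.0000 V=0.0000[hold]; j=6 S=196.2942 intr=0.0000 cont=0.0000 V=0.0000[hold]  S*(6)=91.5364
k=5: j=0 S=68.7624 intr=45.0476 cont=43.8025 V=45.0476[EX]; j=1 S=83.2108 intr=30.5992 cont=29.3542 V=30.5992[EX]; j=2 S=100.6950 intr=13.1150 cont=14.3169 V=14.3169[hold]; j=3 S=121.8530 intr=0.0000 cont=4.2134 V=4.2134[hold]; j=4 S=147.4568 intr=0.0000 cont=0.5914 V=0.5914[hold]; j=5 S=178.4404 intr=0.0000 cont=0.0000 V=0.0000[hold]  S*(5)=83.2108
k=4: j=0 S=75.6424 intr=38.1676 cont=36.9225 V=38.1676[EX]; j=1 S=91.5364 intr=22.2736 cont=21.6634 V=22.2736[EX]; j=2 S=110.7700 intr=3.0400 cont=8.8232 V=8.8232[hold]; j=3 S=134.0450 intr=0.0000 cont=2.2540 V=2.2540[hold]; j=4 S=162.2105 intr=0.0000 cont=0.2725 V=0.2725[hold]  S*(4)=91.5364
k=3: j=0 S=83.2108 intr=30.5992 cont=29.3542 V=30.5992[EX]; j=1 S=100.6950 intr=13.1150 cont=14.9249 V=14.9249[hold]; j=2 S=121.8530 intr=0.0000 cont=5.2566 V=5.2566[hold]; j=3 S=147.4568 intr=0.0000 cont=1.1827 V=1.1827[hold]  S*(3)=83.2108
k=2: j=0 S=91.5364 intr=22.2736 cont=21.9846 V=22.2736[EX]; j=1 S=110.7700 intr=3.0400 cont=9.6544 V=9.6544[hold]; j=2 S=134.0450 intr=0.0000 cont=3.0470 V=3.0470[hold]  S*(2)=91.5364
k=1: j=0 S=100.6950 intr=13.1150 cont=15.3639 V=15.3639[hold]; j=1 S=121.8530 intr=0.0000 cont=6.0585 V=6.0585[hold]  S*(1)=-
k=0: j=0 S=110.7700 intr=3.0400 cont=10.2803 V=10.2803[hold]  S*(0)=-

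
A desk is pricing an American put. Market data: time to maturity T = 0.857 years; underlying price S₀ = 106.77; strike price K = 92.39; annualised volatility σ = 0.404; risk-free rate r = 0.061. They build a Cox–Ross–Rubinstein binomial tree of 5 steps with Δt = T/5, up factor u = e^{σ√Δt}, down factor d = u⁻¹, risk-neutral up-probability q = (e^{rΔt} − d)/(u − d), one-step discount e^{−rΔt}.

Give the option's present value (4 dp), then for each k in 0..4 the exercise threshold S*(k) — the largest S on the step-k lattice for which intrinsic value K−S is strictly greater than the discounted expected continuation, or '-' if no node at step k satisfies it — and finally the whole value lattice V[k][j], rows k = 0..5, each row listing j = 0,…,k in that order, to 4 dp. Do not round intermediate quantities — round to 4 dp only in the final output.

price = 6.9437
boundary = - - - 64.6445 76.4136
tree:
6.9437
11.4004 2.4460
18.1697 4.5870 0.2661
27.7455 8.5755 0.5268 0.0000
37.7020 15.9764 1.0429 0.0000 0.0000
46.1249 27.7455 2.0646 0.0000 0.0000 0.0000

params: Δt=0.17140 u=1.18206 d=0.84598 q=0.48956 e^(-rΔt)=0.98960
t_5 payoffs: 46.1249 27.7455 2.0646 0.0000 0.0000 0.0000
t_4: node(4,0) S=54.6880 payoff=37.7020 vs cont=36.7410 → 37.7020 [stop]  node(4,1) S=76.4136 payoff=15.9764 vs cont=15.0154 → 15.9764 [stop]  node(4,2) S=106.7700 payoff=0.0000 vs cont=1.0429 → 1.0429 [wait]  node(4,3) S=149.1859 payoff=0.0000 vs cont=0.0000 → 0.0000 [wait]  node(4,4) S=208.4520 payoff=0.0000 vs cont=0.0000 → 0.0000 [wait]  ⇒ S*(4)=76.4136
t_3: node(3,0) S=64.6445 payoff=27.7455 vs cont=26.7846 → 27.7455 [stop]  node(3,1) S=90.3254 payoff=2.0646 vs cont=8.5755 → 8.5755 [wait]  node(3,2) S=126.2085 payoff=0.0000 vs cont=0.5268 → 0.5268 [wait]  node(3,3) S=176.3465 payoff=0.0000 vs cont=0.0000 → 0.0000 [wait]  ⇒ S*(3)=64.6445
t_2: node(2,0) S=76.4136 payoff=15.9764 vs cont=18.1697 → 18.1697 [wait]  node(2,1) S=106.7700 payoff=0.0000 vs cont=4.5870 → 4.5870 [wait]  node(2,2) S=149.1859 payoff=0.0000 vs cont=0.2661 → 0.2661 [wait]  ⇒ S*(2)=-
t_1: node(1,0) S=90.3254 payoff=2.0646 vs cont=11.4004 → 11.4004 [wait]  node(1,1) S=126.2085 payoff=0.0000 vs cont=2.4460 → 2.4460 [wait]  ⇒ S*(1)=-
t_0: node(0,0) S=106.7700 payoff=0.0000 vs cont=6.9437 → 6.9437 [wait]  ⇒ S*(0)=-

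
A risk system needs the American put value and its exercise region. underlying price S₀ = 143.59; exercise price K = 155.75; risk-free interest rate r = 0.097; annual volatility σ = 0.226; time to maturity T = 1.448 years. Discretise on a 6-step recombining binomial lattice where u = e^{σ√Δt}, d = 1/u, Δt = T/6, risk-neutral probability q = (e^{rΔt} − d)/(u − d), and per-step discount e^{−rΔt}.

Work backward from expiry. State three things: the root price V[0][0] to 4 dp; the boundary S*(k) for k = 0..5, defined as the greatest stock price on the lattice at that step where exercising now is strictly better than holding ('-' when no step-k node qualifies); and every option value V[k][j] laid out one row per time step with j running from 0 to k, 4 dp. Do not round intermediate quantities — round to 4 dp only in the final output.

Δt=0.24133, u=1.11742, d=0.89492, q=0.57872, disc=e^(-rΔt)=0.97686
k=6 terminal: V=max(K-S,0) → 81.9899 63.6508 40.7521 12.1600 0.0000 0.0000 0.0000
k=5: j=0 S=82.4211 intr=73.3289 cont=69.7252 V=73.3289[EX]; j=1 S=102.9136 intr=52.8364 cont=49.2327 V=52.8364[EX]; j=2 S=128.5012 intr=27.2488 cont=23.6452 V=27.2488[EX]; j=3 S=160.4506 intr=0.0000 cont=5.0042 V=5.0042[hold]; j=4 S=200.3437 intr=0.0000 cont=0.0000 V=0.0000[hold]; j=5 S=250.1554 intr=0.0000 cont=0.0000 V=0.0000[hold]  S*(5)=128.5012
k=4: j=0 S=92.0992 intr=63.6508 cont=60.0472 V=63.6508[EX]; j=1 S=114.9979 intr=40.7521 cont=37.1484 V=40.7521[EX]; j=2 S=143.5900 intr=12.1600 cont=14.0428 V=14.0428[hold]; j=3 S=179.2910 intr=0.0000 cont=2.0594 V=2.0594[hold]; j=4 S=223.8684 intr=0.0000 cont=0.0000 V=0.0000[hold]  S*(4)=114.9979
k=3: j=0 S=102.9136 intr=52.8364 cont=49.2327 V=52.8364[EX]; j=1 S=128.5012 intr=27.2488 cont=24.7096 V=27.2488[EX]; j=2 S=160.4506 intr=0.0000 cont=6.9433 V=6.9433[hold]; j=3 S=200.3437 intr=0.0000 cont=0.8475 V=0.8475[hold]  S*(3)=128.5012
k=2: j=0 S=114.9979 intr=40.7521 cont=37.1484 V=40.7521[EX]; j=1 S=143.5900 intr=12.1600 cont=15.1390 V=15.1390[hold]; j=2 S=179.2910 intr=0.0000 cont=3.3365 V=3.3365[hold]  S*(2)=114.9979
k=1: j=0 S=128.5012 intr=27.2488 cont=25.3293 V=27.2488[EX]; j=1 S=160.4506 intr=0.0000 cont=8.1164 V=8.1164[hold]  S*(1)=128.5012
k=0: j=0 S=143.5900 intr=12.1600 cont=15.8022 V=15.8022[hold]  S*(0)=-

price = 15.8022
boundary = - 128.5012 114.9979 128.5012 114.9979 128.5012
tree:
15.8022
27.2488 8.1164
40.7521 15.1390 3.3365
52.8364 27.2488 6.9433 0.8475
63.6508 40.7521 14.0428 2.0594 0.0000
73.3289 52.8364 27.2488 5.0042 0.0000 0.0000
81.9899 63.6508 40.7521 12.1600 0.0000 0.0000 0.0000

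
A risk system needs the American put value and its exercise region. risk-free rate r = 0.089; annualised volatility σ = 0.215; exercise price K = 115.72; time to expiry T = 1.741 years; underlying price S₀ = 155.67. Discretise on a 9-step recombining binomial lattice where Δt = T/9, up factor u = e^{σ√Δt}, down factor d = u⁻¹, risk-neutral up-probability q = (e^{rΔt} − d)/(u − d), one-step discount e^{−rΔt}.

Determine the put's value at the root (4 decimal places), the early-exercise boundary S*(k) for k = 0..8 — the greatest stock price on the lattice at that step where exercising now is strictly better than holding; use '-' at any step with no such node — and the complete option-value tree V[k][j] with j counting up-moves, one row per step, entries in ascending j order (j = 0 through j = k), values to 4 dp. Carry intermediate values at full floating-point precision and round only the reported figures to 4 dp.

params: Δt=0.19344 u=1.09918 d=0.90977 q=0.56806 e^(-rΔt)=0.98293
t_9 payoffs: 49.2547 35.4172 18.6989 0.0000 0.0000 0.0000 0.0000 0.0000 0.0000 0.0000
t_8: node(8,0) S=73.0572 payoff=42.6628 vs cont=40.6876 → 42.6628 [stop]  node(8,1) S=88.2670 payoff=27.4530 vs cont=25.4777 → 27.4530 [stop]  node(8,2) S=106.6434 payoff=9.0766 vs cont=7.9389 → 9.0766 [stop]  node(8,3) S=128.8456 payoff=0.0000 vs cont=0.0000 → 0.0000 [wait]  node(8,4) S=155.6700 payoff=0.0000 vs cont=0.0000 → 0.0000 [wait]  node(8,5) S=188.0791 payoff=0.0000 vs cont=0.0000 → 0.0000 [wait]  node(8,6) S=227.2354 payoff=0.0000 vs cont=0.0000 → 0.0000 [wait]  node(8,7) S=274.5437 payoff=0.0000 vs cont=0.0000 → 0.0000 [wait]  node(8,8) S=331.7011 payoff=0.0000 vs cont=0.0000 → 0.0000 [wait]  ⇒ S*(8)=106.6434
t_7: node(7,0) S=80.3028 payoff=35.4172 vs cont=33.4420 → 35.4172 [stop]  node(7,1) S=97.0211 payoff=18.6989 vs cont=16.7237 → 18.6989 [stop]  node(7,2) S=117.2200 payoff=0.0000 vs cont=3.8536 → 3.8536 [wait]  node(7,3) S=141.6241 payoff=0.0000 vs cont=0.0000 → 0.0000 [wait]  node(7,4) S=171.1089 payoff=0.0000 vs cont=0.0000 → 0.0000 [wait]  node(7,5) S=206.7322 payoff=0.0000 vs cont=0.0000 → 0.0000 [wait]  node(7,6) S=249.7720 payoff=0.0000 vs cont=0.0000 → 0.0000 [wait]  node(7,7) S=301.7722 payoff=0.0000 vs cont=0.0000 → 0.0000 [wait]  ⇒ S*(7)=97.0211
t_6: node(6,0) S=88.2670 payoff=27.4530 vs cont=25.4777 → 27.4530 [stop]  node(6,1) S=106.6434 payoff=9.0766 vs cont=10.0906 → 10.0906 [wait]  node(6,2) S=128.8456 payoff=0.0000 vs cont=1.6361 → 1.6361 [wait]  node(6,3) S=155.6700 payoff=0.0000 vs cont=0.0000 → 0.0000 [wait]  node(6,4) S=188.0791 payoff=0.0000 vs cont=0.0000 → 0.0000 [wait]  node(6,5) S=227.2354 payoff=0.0000 vs cont=0.0000 → 0.0000 [wait]  node(6,6) S=274.5437 payoff=0.0000 vs cont=0.0000 → 0.0000 [wait]  ⇒ S*(6)=88.2670
t_5: node(5,0) S=97.0211 payoff=18.6989 vs cont=17.2898 → 18.6989 [stop]  node(5,1) S=117.2200 payoff=0.0000 vs cont=5.1977 → 5.1977 [wait]  node(5,2) S=141.6241 payoff=0.0000 vs cont=0.6946 → 0.6946 [wait]  node(5,3) S=171.1089 payoff=0.0000 vs cont=0.0000 → 0.0000 [wait]  node(5,4) S=206.7322 payoff=0.0000 vs cont=0.0000 → 0.0000 [wait]  node(5,5) S=249.7720 payoff=0.0000 vs cont=0.0000 → 0.0000 [wait]  ⇒ S*(5)=97.0211
t_4: node(4,0) S=106.6434 payoff=9.0766 vs cont=10.8411 → 10.8411 [wait]  node(4,1) S=128.8456 payoff=0.0000 vs cont=2.5946 → 2.5946 [wait]  node(4,2) S=155.6700 payoff=0.0000 vs cont=0.2949 → 0.2949 [wait]  node(4,3) S=188.0791 payoff=0.0000 vs cont=0.0000 → 0.0000 [wait]  node(4,4) S=227.2354 payoff=0.0000 vs cont=0.0000 → 0.0000 [wait]  ⇒ S*(4)=-
t_3: node(3,0) S=117.2200 payoff=0.0000 vs cont=6.0515 → 6.0515 [wait]  node(3,1) S=141.6241 payoff=0.0000 vs cont=1.2663 → 1.2663 [wait]  node(3,2) S=171.1089 payoff=0.0000 vs cont=0.1252 → 0.1252 [wait]  node(3,3) S=206.7322 payoff=0.0000 vs cont=0.0000 → 0.0000 [wait]  ⇒ S*(3)=-
t_2: node(2,0) S=128.8456 payoff=0.0000 vs cont=3.2763 → 3.2763 [wait]  node(2,1) S=155.6700 payoff=0.0000 vs cont=0.6075 → 0.6075 [wait]  node(2,2) S=188.0791 payoff=0.0000 vs cont=0.0532 → 0.0532 [wait]  ⇒ S*(2)=-
t_1: node(1,0) S=141.6241 payoff=0.0000 vs cont=1.7302 → 1.7302 [wait]  node(1,1) S=171.1089 payoff=0.0000 vs cont=0.2876 → 0.2876 [wait]  ⇒ S*(1)=-
t_0: node(0,0) S=155.6700 payoff=0.0000 vs cont=0.8952 → 0.8952 [wait]  ⇒ S*(0)=-

price = 0.8952
boundary = - - - - - 97.0211 88.2670 97.0211 106.6434
tree:
0.8952
1.7302 0.2876
3.2763 0.6075 0.0532
6.0515 1.2663 0.1252 0.0000
10.8411 2.5946 0.2949 0.0000 0.0000
18.6989 5.1977 0.6946 0.0000 0.0000 0.0000
27.4530 10.0906 1.6361 0.0000 0.0000 0.0000 0.0000
35.4172 18.6989 3.8536 0.0000 0.0000 0.0000 0.0000 0.0000
42.6628 27.4530 9.0766 0.0000 0.0000 0.0000 0.0000 0.0000 0.0000
49.2547 35.4172 18.6989 0.0000 0.0000 0.0000 0.0000 0.0000 0.0000 0.0000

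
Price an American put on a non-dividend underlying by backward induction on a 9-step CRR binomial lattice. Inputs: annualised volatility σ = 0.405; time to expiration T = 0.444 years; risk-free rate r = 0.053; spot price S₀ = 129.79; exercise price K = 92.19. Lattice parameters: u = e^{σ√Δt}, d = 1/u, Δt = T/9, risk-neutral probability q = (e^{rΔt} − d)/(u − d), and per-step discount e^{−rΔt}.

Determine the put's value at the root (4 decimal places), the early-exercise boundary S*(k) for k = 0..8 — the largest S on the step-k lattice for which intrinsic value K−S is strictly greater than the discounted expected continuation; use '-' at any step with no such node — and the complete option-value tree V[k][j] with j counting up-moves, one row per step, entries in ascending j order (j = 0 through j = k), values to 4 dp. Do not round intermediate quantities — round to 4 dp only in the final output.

Δt=0.04933, u=1.09413, d=0.91397, q=0.49206, disc=e^(-rΔt)=0.99739
k=9 terminal: V=max(K-S,0) → 34.4285 23.0431 9.4136 0.0000 0.0000 0.0000 0.0000 0.0000 0.0000 0.0000
k=8: j=0 S=63.1983 intr=28.9917 cont=28.7509 V=28.9917[EX]; j=1 S=75.6553 intr=16.5347 cont=16.2939 V=16.5347[EX]; j=2 S=90.5677 intr=1.6223 cont=4.7691 V=4.7691[hold]; j=3 S=108.4195 intr=0.0000 cont=0.0000 V=0.0000[hold]; j=4 S=129.7900 intr=0.0000 cont=0.0000 V=0.0000[hold]; j=5 S=155.3729 intr=0.0000 cont=0.0000 V=0.0000[hold]; j=6 S=185.9983 intr=0.0000 cont=0.0000 V=0.0000[hold]; j=7 S=222.6604 intr=0.0000 cont=0.0000 V=0.0000[hold]; j=8 S=266.5489 intr=0.0000 cont=0.0000 V=0.0000[hold]  S*(8)=75.6553
k=7: j=0 S=69.1469 intr=23.0431 cont=22.8024 V=23.0431[EX]; j=1 S=82.7764 intr=9.4136 cont=10.7172 V=10.7172[hold]; j=2 S=99.0924 intr=0.0000 cont=2.4161 V=2.4161[hold]; j=3 S=118.6245 intr=0.0000 cont=0.0000 V=0.0000[hold]; j=4 S=142.0065 intr=0.0000 cont=0.0000 V=0.0000[hold]; j=5 S=169.9973 intr=0.0000 cont=0.0000 V=0.0000[hold]; j=6 S=203.5054 intr=0.0000 cont=0.0000 V=0.0000[hold]; j=7 S=243.6183 intr=0.0000 cont=0.0000 V=0.0000[hold]  S*(7)=69.1469
k=6: j=0 S=75.6553 intr=16.5347 cont=16.9337 V=16.9337[hold]; j=1 S=90.5677 intr=1.6223 cont=6.6153 V=6.6153[hold]; j=2 S=108.4195 intr=0.0000 cont=1.2240 V=1.2240[hold]; j=3 S=129.7900 intr=0.0000 cont=0.0000 V=0.0000[hold]; j=4 S=155.3729 intr=0.0000 cont=0.0000 V=0.0000[hold]; j=5 S=185.9983 intr=0.0000 cont=0.0000 V=0.0000[hold]; j=6 S=222.6604 intr=0.0000 cont=0.0000 V=0.0000[hold]  S*(6)=-
k=5: j=0 S=82.7764 intr=9.4136 cont=11.8255 V=11.8255[hold]; j=1 S=99.0924 intr=0.0000 cont=3.9521 V=3.9521[hold]; j=2 S=118.6245 intr=0.0000 cont=0.6201 V=0.6201[hold]; j=3 S=142.0065 intr=0.0000 cont=0.0000 V=0.0000[hold]; j=4 S=169.9973 intr=0.0000 cont=0.0000 V=0.0000[hold]; j=5 S=203.5054 intr=0.0000 cont=0.0000 V=0.0000[hold]  S*(5)=-
k=4: j=0 S=90.5677 intr=1.6223 cont=7.9306 V=7.9306[hold]; j=1 S=108.4195 intr=0.0000 cont=2.3065 V=2.3065[hold]; j=2 S=129.7900 intr=0.0000 cont=0.3142 V=0.3142[hold]; j=3 S=155.3729 intr=0.0000 cont=0.0000 V=0.0000[hold]; j=4 S=185.9983 intr=0.0000 cont=0.0000 V=0.0000[hold]  S*(4)=-
k=3: j=0 S=99.0924 intr=0.0000 cont=5.1497 V=5.1497[hold]; j=1 S=118.6245 intr=0.0000 cont=1.3227 V=1.3227[hold]; j=2 S=142.0065 intr=0.0000 cont=0.1592 V=0.1592[hold]; j=3 S=169.9973 intr=0.0000 cont=0.0000 V=0.0000[hold]  S*(3)=-
k=2: j=0 S=108.4195 intr=0.0000 cont=3.2581 V=3.2581[hold]; j=1 S=129.7900 intr=0.0000 cont=0.7482 V=0.7482[hold]; j=2 S=155.3729 intr=0.0000 cont=0.0806 V=0.0806[hold]  S*(2)=-
k=1: j=0 S=118.6245 intr=0.0000 cont=2.0178 V=2.0178[hold]; j=1 S=142.0065 intr=0.0000 cont=0.4186 V=0.4186[hold]  S*(1)=-
k=0: j=0 S=129.7900 intr=0.0000 cont=1.2277 V=1.2277[hold]  S*(0)=-

price = 1.2277
boundary = - - - - - - - 69.1469 75.6553
tree:
1.2277
2.0178 0.4186
3.2581 0.7482 0.0806
5.1497 1.3227 0.1592 0.0000
7.9306 2.3065 0.3142 0.0000 0.0000
11.8255 3.9521 0.6201 0.0000 0.0000 0.0000
16.9337 6.6153 1.2240 0.0000 0.0000 0.0000 0.0000
23.0431 10.7172 2.4161 0.0000 0.0000 0.0000 0.0000 0.0000
28.9917 16.5347 4.7691 0.0000 0.0000 0.0000 0.0000 0.0000 0.0000
34.4285 23.0431 9.4136 0.0000 0.0000 0.0000 0.0000 0.0000 0.0000 0.0000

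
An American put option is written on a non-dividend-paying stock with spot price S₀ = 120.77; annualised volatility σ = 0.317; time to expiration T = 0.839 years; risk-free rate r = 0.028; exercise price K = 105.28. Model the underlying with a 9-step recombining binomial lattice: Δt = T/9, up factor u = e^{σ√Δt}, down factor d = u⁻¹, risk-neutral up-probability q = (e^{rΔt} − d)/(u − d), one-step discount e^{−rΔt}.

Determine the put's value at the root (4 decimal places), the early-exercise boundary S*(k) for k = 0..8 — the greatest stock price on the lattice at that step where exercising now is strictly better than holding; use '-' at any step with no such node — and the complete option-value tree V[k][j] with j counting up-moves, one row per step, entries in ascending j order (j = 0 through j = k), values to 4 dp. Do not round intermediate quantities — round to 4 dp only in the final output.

price = 5.9774
boundary = - - - - - 74.4368 67.5699 74.4368 82.0016
tree:
5.9774
8.8273 3.0347
12.6967 4.8360 1.1709
17.7106 7.5313 2.0486 0.2610
23.8449 11.4027 3.5309 0.5124 0.0000
30.8432 16.6680 5.9681 1.0060 0.0000 0.0000
37.7101 23.3102 9.8243 1.9751 0.0000 0.0000 0.0000
43.9435 30.8432 15.5723 3.8775 0.0000 0.0000 0.0000 0.0000
49.6018 37.7101 23.2784 7.6124 0.0000 0.0000 0.0000 0.0000 0.0000
54.7382 43.9435 30.8432 14.9449 0.0000 0.0000 0.0000 0.0000 0.0000 0.0000

Δt=0.09322, u=1.10163, d=0.90775, q=0.48930, disc=e^(-rΔt)=0.99739
k=9 terminal: V=max(K-S,0) → 54.7382 43.9435 30.8432 14.9449 0.0000 0.0000 0.0000 0.0000 0.0000 0.0000
k=8: j=0 S=55.6782 intr=49.6018 cont=49.3274 V=49.6018[EX]; j=1 S=67.5699 intr=37.7101 cont=37.4356 V=37.7101[EX]; j=2 S=82.0016 intr=23.2784 cont=23.0040 V=23.2784[EX]; j=3 S=99.5155 intr=5.7645 cont=7.6124 V=7.6124[hold]; j=4 S=120.7700 intr=0.0000 cont=0.0000 V=0.0000[hold]; j=5 S=146.5641 intr=0.0000 cont=0.0000 V=0.0000[hold]; j=6 S=177.8673 intr=0.0000 cont=0.0000 V=0.0000[hold]; j=7 S=215.8562 intr=0.0000 cont=0.0000 V=0.0000[hold]; j=8 S=261.9588 intr=0.0000 cont=0.0000 V=0.0000[hold]  S*(8)=82.0016
k=7: j=0 S=61.3365 intr=43.9435 cont=43.6690 V=43.9435[EX]; j=1 S=74.4368 intr=30.8432 cont=30.5687 V=30.8432[EX]; j=2 S=90.3351 intr=14.9449 cont=15.5723 V=15.5723[hold]; j=3 S=109.6288 intr=0.0000 cont=3.8775 V=3.8775[hold]; j=4 S=133.0434 intr=0.0000 cont=0.0000 V=0.0000[hold]; j=5 S=161.4588 intr=0.0000 cont=0.0000 V=0.0000[hold]; j=6 S=195.9433 intr=0.0000 cont=0.0000 V=0.0000[hold]; j=7 S=237.7929 intr=0.0000 cont=0.0000 V=0.0000[hold]  S*(7)=74.4368
k=6: j=0 S=67.5699 intr=37.7101 cont=37.4356 V=37.7101[EX]; j=1 S=82.0016 intr=23.2784 cont=23.3102 V=23.3102[hold]; j=2 S=99.5155 intr=5.7645 cont=9.8243 V=9.8243[hold]; j=3 S=120.7700 intr=0.0000 cont=1.9751 V=1.9751[hold]; j=4 S=146.5641 intr=0.0000 cont=0.0000 V=0.0000[hold]; j=5 S=177.8673 intr=0.0000 cont=0.0000 V=0.0000[hold]; j=6 S=215.8562 intr=0.0000 cont=0.0000 V=0.0000[hold]  S*(6)=67.5699
k=5: j=0 S=74.4368 intr=30.8432 cont=30.5842 V=30.8432[EX]; j=1 S=90.3351 intr=14.9449 cont=16.6680 V=16.6680[hold]; j=2 S=109.6288 intr=0.0000 cont=5.9681 V=5.9681[hold]; j=3 S=133.0434 intr=0.0000 cont=1.0060 V=1.0060[hold]; j=4 S=161.4588 intr=0.0000 cont=0.0000 V=0.0000[hold]; j=5 S=195.9433 intr=0.0000 cont=0.0000 V=0.0000[hold]  S*(5)=74.4368
k=4: j=0 S=82.0016 intr=23.2784 cont=23.8449 V=23.8449[hold]; j=1 S=99.5155 intr=5.7645 cont=11.4027 V=11.4027[hold]; j=2 S=120.7700 intr=0.0000 cont=3.5309 V=3.5309[hold]; j=3 S=146.5641 intr=0.0000 cont=0.5124 V=0.5124[hold]; j=4 S=177.8673 intr=0.0000 cont=0.0000 V=0.0000[hold]  S*(4)=-
k=3: j=0 S=90.3351 intr=14.9449 cont=17.7106 V=17.7106[hold]; j=1 S=109.6288 intr=0.0000 cont=7.5313 V=7.5313[hold]; j=2 S=133.0434 intr=0.0000 cont=2.0486 V=2.0486[hold]; j=3 S=161.4588 intr=0.0000 cont=0.2610 V=0.2610[hold]  S*(3)=-
k=2: j=0 S=99.5155 intr=5.7645 cont=12.6967 V=12.6967[hold]; j=1 S=120.7700 intr=0.0000 cont=4.8360 V=4.8360[hold]; j=2 S=146.5641 intr=0.0000 cont=1.1709 V=1.1709[hold]  S*(2)=-
k=1: j=0 S=109.6288 intr=0.0000 cont=8.8273 V=8.8273[hold]; j=1 S=133.0434 intr=0.0000 cont=3.0347 V=3.0347[hold]  S*(1)=-
k=0: j=0 S=120.7700 intr=0.0000 cont=5.9774 V=5.9774[hold]  S*(0)=-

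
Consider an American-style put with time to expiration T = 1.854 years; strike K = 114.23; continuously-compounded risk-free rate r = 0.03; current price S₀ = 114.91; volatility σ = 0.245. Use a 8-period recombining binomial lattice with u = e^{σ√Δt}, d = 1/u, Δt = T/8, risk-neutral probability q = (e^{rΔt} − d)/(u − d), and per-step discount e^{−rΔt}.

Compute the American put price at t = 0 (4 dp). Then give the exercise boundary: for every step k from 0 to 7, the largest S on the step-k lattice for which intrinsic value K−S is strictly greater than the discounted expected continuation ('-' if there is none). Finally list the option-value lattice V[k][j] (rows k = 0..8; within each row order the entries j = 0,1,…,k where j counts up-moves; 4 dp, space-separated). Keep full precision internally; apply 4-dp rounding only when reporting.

price = 12.0212
boundary = - - - 80.6660 71.6916 80.6660 90.7639 102.1258
tree:
12.0212
17.5263 6.6850
24.7212 10.5775 2.8866
33.5640 16.2254 5.0786 0.7354
42.5384 23.9313 8.7475 1.4813 0.0000
50.5144 33.5640 14.6347 2.9836 0.0000 0.0000
57.6030 42.5384 23.4661 6.0095 0.0000 0.0000 0.0000
63.9030 50.5144 33.5640 12.1042 0.0000 0.0000 0.0000 0.0000
69.5021 57.6030 42.5384 23.4661 0.0000 0.0000 0.0000 0.0000 0.0000

Δt=0.23175  u=1.12518  d=0.88875  q=0.50006  discount=0.99307
step 8 (expiry): payoffs max(K−S,0) = 69.5021 57.6030 42.5384 23.4661 0.0000 0.0000 0.0000 0.0000 0.0000
step 7: (k=7,j=0): S=50.3270, (K−S)⁺=63.9030, hold=63.1116 ⇒ V=63.9030 exercise | (k=7,j=1): S=63.7156, (K−S)⁺=50.5144, hold=49.7230 ⇒ V=50.5144 exercise | (k=7,j=2): S=80.6660, (K−S)⁺=33.5640, hold=32.7726 ⇒ V=33.5640 exercise | (k=7,j=3): S=102.1258, (K−S)⁺=12.1042, hold=11.6505 ⇒ V=12.1042 exercise | (k=7,j=4): S=129.2946, (K−S)⁺=0.0000, hold=0.0000 ⇒ V=0.0000 continue | (k=7,j=5): S=163.6911, (K−S)⁺=0.0000, hold=0.0000 ⇒ V=0.0000 continue | (k=7,j=6): S=207.2383, (K−S)⁺=0.0000, hold=0.0000 ⇒ V=0.0000 continue | (k=7,j=7): S=262.3704, (K−S)⁺=0.0000, hold=0.0000 ⇒ V=0.0000 continue  boundary S*=102.1258
step 6: (k=6,j=0): S=56.6270, (K−S)⁺=57.6030, hold=56.8116 ⇒ V=57.6030 exercise | (k=6,j=1): S=71.6916, (K−S)⁺=42.5384, hold=41.7470 ⇒ V=42.5384 exercise | (k=6,j=2): S=90.7639, (K−S)⁺=23.4661, hold=22.6747 ⇒ V=23.4661 exercise | (k=6,j=3): S=114.9100, (K−S)⁺=0.0000, hold=6.0095 ⇒ V=6.0095 continue | (k=6,j=4): S=145.4798, (K−S)⁺=0.0000, hold=0.0000 ⇒ V=0.0000 continue | (k=6,j=5): S=184.1822, (K−S)⁺=0.0000, hold=0.0000 ⇒ V=0.0000 continue | (k=6,j=6): S=233.1806, (K−S)⁺=0.0000, hold=0.0000 ⇒ V=0.0000 continue  boundary S*=90.7639
step 5: (k=5,j=0): S=63.7156, (K−S)⁺=50.5144, hold=49.7230 ⇒ V=50.5144 exercise | (k=5,j=1): S=80.6660, (K−S)⁺=33.5640, hold=32.7726 ⇒ V=33.5640 exercise | (k=5,j=2): S=102.1258, (K−S)⁺=12.1042, hold=14.6347 ⇒ V=14.6347 continue | (k=5,j=3): S=129.2946, (K−S)⁺=0.0000, hold=2.9836 ⇒ V=2.9836 continue | (k=5,j=4): S=163.6911, (K−S)⁺=0.0000, hold=0.0000 ⇒ V=0.0000 continue | (k=5,j=5): S=207.2383, (K−S)⁺=0.0000, hold=0.0000 ⇒ V=0.0000 continue  boundary S*=80.6660
step 4: (k=4,j=0): S=71.6916, (K−S)⁺=42.5384, hold=41.7470 ⇒ V=42.5384 exercise | (k=4,j=1): S=90.7639, (K−S)⁺=23.4661, hold=23.9313 ⇒ V=23.9313 continue | (k=4,j=2): S=114.9100, (K−S)⁺=0.0000, hold=8.7475 ⇒ V=8.7475 continue | (k=4,j=3): S=145.4798, (K−S)⁺=0.0000, hold=1.4813 ⇒ V=1.4813 continue | (k=4,j=4): S=184.1822, (K−S)⁺=0.0000, hold=0.0000 ⇒ V=0.0000 continue  boundary S*=71.6916
step 3: (k=3,j=0): S=80.6660, (K−S)⁺=33.5640, hold=33.0036 ⇒ V=33.5640 exercise | (k=3,j=1): S=102.1258, (K−S)⁺=12.1042, hold=16.2254 ⇒ V=16.2254 continue | (k=3,j=2): S=129.2946, (K−S)⁺=0.0000, hold=5.0786 ⇒ V=5.0786 continue | (k=3,j=3): S=163.6911, (K−S)⁺=0.0000, hold=0.7354 ⇒ V=0.7354 continue  boundary S*=80.6660
step 2: (k=2,j=0): S=90.7639, (K−S)⁺=23.4661, hold=24.7212 ⇒ V=24.7212 continue | (k=2,j=1): S=114.9100, (K−S)⁺=0.0000, hold=10.5775 ⇒ V=10.5775 continue | (k=2,j=2): S=145.4798, (K−S)⁺=0.0000, hold=2.8866 ⇒ V=2.8866 continue  boundary S*=-
step 1: (k=1,j=0): S=102.1258, (K−S)⁺=12.1042, hold=17.5263 ⇒ V=17.5263 continue | (k=1,j=1): S=129.2946, (K−S)⁺=0.0000, hold=6.6850 ⇒ V=6.6850 continue  boundary S*=-
step 0: (k=0,j=0): S=114.9100, (K−S)⁺=0.0000, hold=12.0212 ⇒ V=12.0212 continue  boundary S*=-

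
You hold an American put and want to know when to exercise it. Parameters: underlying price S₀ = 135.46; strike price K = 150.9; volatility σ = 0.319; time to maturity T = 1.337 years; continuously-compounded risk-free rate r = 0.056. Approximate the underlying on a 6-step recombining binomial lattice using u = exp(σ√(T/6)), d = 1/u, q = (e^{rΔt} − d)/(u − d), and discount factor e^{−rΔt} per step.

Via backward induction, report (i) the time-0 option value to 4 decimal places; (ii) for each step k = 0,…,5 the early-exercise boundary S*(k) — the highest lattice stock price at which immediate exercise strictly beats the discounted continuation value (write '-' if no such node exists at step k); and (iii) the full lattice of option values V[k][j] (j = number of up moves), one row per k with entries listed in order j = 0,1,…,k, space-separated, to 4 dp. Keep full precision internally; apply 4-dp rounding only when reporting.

params: Δt=0.22283 u=1.16251 d=0.86020 q=0.50396 e^(-rΔt)=0.98760
t_6 payoffs: 96.0189 76.7316 50.6660 15.4400 0.0000 0.0000 0.0000
t_5: node(5,0) S=63.8000 payoff=87.1000 vs cont=85.2287 → 87.1000 [stop]  node(5,1) S=86.2217 payoff=64.6783 vs cont=62.8069 → 64.6783 [stop]  node(5,2) S=116.5234 payoff=34.3766 vs cont=32.5053 → 34.3766 [stop]  node(5,3) S=157.4741 payoff=0.0000 vs cont=7.5639 → 7.5639 [wait]  node(5,4) S=212.8165 payoff=0.0000 vs cont=0.0000 → 0.0000 [wait]  node(5,5) S=287.6084 payoff=0.0000 vs cont=0.0000 → 0.0000 [wait]  ⇒ S*(5)=116.5234
t_4: node(4,0) S=74.1684 payoff=76.7316 vs cont=74.8603 → 76.7316 [stop]  node(4,1) S=100.2340 payoff=50.6660 vs cont=48.7947 → 50.6660 [stop]  node(4,2) S=135.4600 payoff=15.4400 vs cont=20.6053 → 20.6053 [wait]  node(4,3) S=183.0658 payoff=0.0000 vs cont=3.7054 → 3.7054 [wait]  node(4,4) S=247.4021 payoff=0.0000 vs cont=0.0000 → 0.0000 [wait]  ⇒ S*(4)=100.2340
t_3: node(3,0) S=86.2217 payoff=64.6783 vs cont=62.8069 → 64.6783 [stop]  node(3,1) S=116.5234 payoff=34.3766 vs cont=35.0761 → 35.0761 [wait]  node(3,2) S=157.4741 payoff=0.0000 vs cont=11.9385 → 11.9385 [wait]  node(3,3) S=212.8165 payoff=0.0000 vs cont=1.8152 → 1.8152 [wait]  ⇒ S*(3)=86.2217
t_2: node(2,0) S=100.2340 payoff=50.6660 vs cont=49.1429 → 50.6660 [stop]  node(2,1) S=135.4600 payoff=15.4400 vs cont=23.1253 → 23.1253 [wait]  node(2,2) S=183.0658 payoff=0.0000 vs cont=6.7520 → 6.7520 [wait]  ⇒ S*(2)=100.2340
t_1: node(1,0) S=116.5234 payoff=34.3766 vs cont=36.3304 → 36.3304 [wait]  node(1,1) S=157.4741 payoff=0.0000 vs cont=14.6893 → 14.6893 [wait]  ⇒ S*(1)=-
t_0: node(0,0) S=135.4600 payoff=15.4400 vs cont=25.1088 → 25.1088 [wait]  ⇒ S*(0)=-

price = 25.1088
boundary = - - 100.2340 86.2217 100.2340 116.5234
tree:
25.1088
36.3304 14.6893
50.6660 23.1253 6.7520
64.6783 35.0761 11.9385 1.8152
76.7316 50.6660 20.6053 3.7054 0.0000
87.1000 64.6783 34.3766 7.5639 0.0000 0.0000
96.0189 76.7316 50.6660 15.4400 0.0000 0.0000 0.0000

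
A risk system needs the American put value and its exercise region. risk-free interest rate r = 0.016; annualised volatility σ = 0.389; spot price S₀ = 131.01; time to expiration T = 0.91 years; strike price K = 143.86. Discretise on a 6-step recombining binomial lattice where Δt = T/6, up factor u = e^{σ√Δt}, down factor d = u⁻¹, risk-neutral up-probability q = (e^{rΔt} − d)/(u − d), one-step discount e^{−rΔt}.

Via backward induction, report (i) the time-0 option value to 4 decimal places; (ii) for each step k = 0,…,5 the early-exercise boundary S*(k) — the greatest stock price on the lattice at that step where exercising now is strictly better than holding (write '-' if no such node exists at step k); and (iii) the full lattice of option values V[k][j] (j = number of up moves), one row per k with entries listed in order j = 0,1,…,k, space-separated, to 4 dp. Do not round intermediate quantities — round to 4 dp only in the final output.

Δt=0.15167, u=1.16357, d=0.85942, q=0.47019, disc=e^(-rΔt)=0.99758
k=6 terminal: V=max(K-S,0) → 91.0706 72.3885 47.0949 12.8500 0.0000 0.0000 0.0000
k=5: j=0 S=61.4243 intr=82.4357 cont=82.0871 V=82.4357[EX]; j=1 S=83.1622 intr=60.6978 cont=60.3492 V=60.6978[EX]; j=2 S=112.5930 intr=31.2670 cont=30.9183 V=31.2670[EX]; j=3 S=152.4394 intr=0.0000 cont=6.7916 V=6.7916[hold]; j=4 S=206.3874 intr=0.0000 cont=0.0000 V=0.0000[hold]; j=5 S=279.4273 intr=0.0000 cont=0.0000 V=0.0000[hold]  S*(5)=112.5930
k=4: j=0 S=71.4715 intr=72.3885 cont=72.0398 V=72.3885[EX]; j=1 S=96.7651 intr=47.0949 cont=46.7462 V=47.0949[EX]; j=2 S=131.0100 intr=12.8500 cont=19.7111 V=19.7111[hold]; j=3 S=177.3741 intr=0.0000 cont=3.5896 V=3.5896[hold]; j=4 S=240.1464 intr=0.0000 cont=0.0000 V=0.0000[hold]  S*(4)=96.7651
k=3: j=0 S=83.1622 intr=60.6978 cont=60.3492 V=60.6978[EX]; j=1 S=112.5930 intr=31.2670 cont=34.1364 V=34.1364[hold]; j=2 S=152.4394 intr=0.0000 cont=12.1015 V=12.1015[hold]; j=3 S=206.3874 intr=0.0000 cont=1.8972 V=1.8972[hold]  S*(3)=83.1622
k=2: j=0 S=96.7651 intr=47.0949 cont=48.0922 V=48.0922[hold]; j=1 S=131.0100 intr=12.8500 cont=23.7183 V=23.7183[hold]; j=2 S=177.3741 intr=0.0000 cont=7.2859 V=7.2859[hold]  S*(2)=-
k=1: j=0 S=112.5930 intr=31.2670 cont=36.5431 V=36.5431[hold]; j=1 S=152.4394 intr=0.0000 cont=15.9532 V=15.9532[hold]  S*(1)=-
k=0: j=0 S=131.0100 intr=12.8500 cont=26.7969 V=26.7969[hold]  S*(0)=-

price = 26.7969
boundary = - - - 83.1622 96.7651 112.5930
tree:
26.7969
36.5431 15.9532
48.0922 23.7183 7.2859
60.6978 34.1364 12.1015 1.8972
72.3885 47.0949 19.7111 3.5896 0.0000
82.4357 60.6978 31.2670 6.7916 0.0000 0.0000
91.0706 72.3885 47.0949 12.8500 0.0000 0.0000 0.0000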